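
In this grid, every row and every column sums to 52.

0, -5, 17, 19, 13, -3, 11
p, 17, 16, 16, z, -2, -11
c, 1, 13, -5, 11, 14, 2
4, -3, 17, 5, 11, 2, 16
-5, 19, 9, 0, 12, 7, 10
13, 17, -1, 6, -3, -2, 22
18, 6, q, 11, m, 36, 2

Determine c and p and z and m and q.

Column 3 has 17 + 16 + 13 + 17 + 9 − 1 = 71; the blank must be 52 − 71 = -19.
Row 3 has 1 + 13 − 5 + 11 + 14 + 2 = 36; the blank must be 52 − 36 = 16.
Row 7 has 18 + 6 − 19 + 11 + 36 + 2 = 54; the blank must be 52 − 54 = -2.
Column 5 has 13 + 11 + 11 + 12 − 3 − 2 = 42; the blank must be 52 − 42 = 10.
Row 2 has 17 + 16 + 16 + 10 − 2 − 11 = 46; the blank must be 52 − 46 = 6.

c = 16, p = 6, z = 10, m = -2, q = -19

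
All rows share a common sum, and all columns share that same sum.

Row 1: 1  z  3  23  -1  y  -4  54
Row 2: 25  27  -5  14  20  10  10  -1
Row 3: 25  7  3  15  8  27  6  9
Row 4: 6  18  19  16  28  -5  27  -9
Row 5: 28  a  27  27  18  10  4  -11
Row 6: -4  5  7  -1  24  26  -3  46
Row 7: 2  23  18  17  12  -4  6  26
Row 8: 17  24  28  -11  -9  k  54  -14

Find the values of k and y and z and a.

k = 11, y = 25, z = -1, a = -3

Rows 2 and 3 both sum to 100, so that's the common total.
The known cells in row 8 total 89, leaving 100 − 89 = 11 for the blank.
The known cells in row 5 total 103, leaving 100 − 103 = -3 for the blank.
The known cells in column 2 total 101, leaving 100 − 101 = -1 for the blank.
The known cells in row 1 total 75, leaving 100 − 75 = 25 for the blank.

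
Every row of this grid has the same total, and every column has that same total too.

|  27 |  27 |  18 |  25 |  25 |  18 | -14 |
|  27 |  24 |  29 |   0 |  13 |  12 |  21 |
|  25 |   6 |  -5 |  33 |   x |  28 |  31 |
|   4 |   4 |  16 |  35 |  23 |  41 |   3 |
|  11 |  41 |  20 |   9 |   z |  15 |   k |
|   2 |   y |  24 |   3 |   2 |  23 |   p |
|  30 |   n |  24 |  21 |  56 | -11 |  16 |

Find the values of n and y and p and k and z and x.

Rows 1 and 2 both sum to 126, so that's the common total.
Row 3: 25 + 6 − 5 + 33 + 28 + 31 = 118, so its missing entry is 126 − 118 = 8.
Column 5: 25 + 13 + 8 + 23 + 2 + 56 = 127, so its missing entry is 126 − 127 = -1.
Row 7: 30 + 24 + 21 + 56 − 11 + 16 = 136, so its missing entry is 126 − 136 = -10.
Row 5: 11 + 41 + 20 + 9 − 1 + 15 = 95, so its missing entry is 126 − 95 = 31.
Column 2: 27 + 24 + 6 + 4 + 41 − 10 = 92, so its missing entry is 126 − 92 = 34.
Row 6: 2 + 34 + 24 + 3 + 2 + 23 = 88, so its missing entry is 126 − 88 = 38.

n = -10, y = 34, p = 38, k = 31, z = -1, x = 8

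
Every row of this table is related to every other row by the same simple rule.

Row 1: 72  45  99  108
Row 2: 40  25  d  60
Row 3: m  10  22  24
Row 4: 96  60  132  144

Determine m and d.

Each row is a constant multiple of every other row — this is a multiplication table with the headers hidden.
Row 3 is 10/45 = 2/9 times row 1, so its entry in column 1 is 72 × 2/9 = 16.
Row 2 is 25/45 = 5/9 times row 1, so its entry in column 3 is 99 × 5/9 = 55.

m = 16, d = 55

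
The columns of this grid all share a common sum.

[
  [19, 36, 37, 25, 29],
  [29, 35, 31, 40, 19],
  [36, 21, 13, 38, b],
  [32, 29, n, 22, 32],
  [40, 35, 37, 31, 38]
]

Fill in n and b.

Columns 1 and 2 both add up to 156, so every column sums to 156.
Column 3: 37 + 31 + 13 + 37 = 118, so the missing entry is 156 − 118 = 38.
Column 5: 29 + 19 + 32 + 38 = 118, so the missing entry is 156 − 118 = 38.

n = 38, b = 38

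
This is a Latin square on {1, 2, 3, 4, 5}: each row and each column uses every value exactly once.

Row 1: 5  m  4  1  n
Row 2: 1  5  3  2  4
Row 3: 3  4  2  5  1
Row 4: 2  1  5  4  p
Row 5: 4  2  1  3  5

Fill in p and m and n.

p = 3, m = 3, n = 2

Cell (1,2): column 2 already has {1, 2, 4, 5} → 3.
At (row 1, col 5): row 1 already has {1, 3, 4, 5}, so the value is 2.
For row 4, column 5: row 4 already has {1, 2, 4, 5}; that leaves 3.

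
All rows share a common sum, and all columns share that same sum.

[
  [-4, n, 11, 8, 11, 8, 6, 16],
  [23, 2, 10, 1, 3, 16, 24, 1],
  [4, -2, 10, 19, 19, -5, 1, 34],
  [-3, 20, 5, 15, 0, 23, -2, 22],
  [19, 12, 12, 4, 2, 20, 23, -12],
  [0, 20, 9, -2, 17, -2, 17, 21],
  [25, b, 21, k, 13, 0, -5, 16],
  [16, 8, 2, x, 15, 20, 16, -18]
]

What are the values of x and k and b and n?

x = 21, k = 14, b = -4, n = 24

Rows 2 and 3 both sum to 80, so that's the common total.
Row 1 has -4 + 11 + 8 + 11 + 8 + 6 + 16 = 56; the blank must be 80 − 56 = 24.
Column 2 has 24 + 2 − 2 + 20 + 12 + 20 + 8 = 84; the blank must be 80 − 84 = -4.
Row 7 has 25 − 4 + 21 + 13 + 0 − 5 + 16 = 66; the blank must be 80 − 66 = 14.
Row 8 has 16 + 8 + 2 + 15 + 20 + 16 − 18 = 59; the blank must be 80 − 59 = 21.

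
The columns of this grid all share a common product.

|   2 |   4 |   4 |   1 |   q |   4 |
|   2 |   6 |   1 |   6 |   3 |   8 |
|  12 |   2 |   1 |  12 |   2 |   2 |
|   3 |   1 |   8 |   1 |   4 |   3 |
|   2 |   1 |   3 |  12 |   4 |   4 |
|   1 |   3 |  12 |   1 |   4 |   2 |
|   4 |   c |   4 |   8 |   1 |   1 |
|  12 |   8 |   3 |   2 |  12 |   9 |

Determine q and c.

q = 3, c = 12

Columns 3 and 4 each multiply to 13824, so every column has product 13824.
Column 5: 3×2×4×4×4×1×12 = 4608, so the missing entry is 13824 ÷ 4608 = 3.
Column 2: 4×6×2×1×1×3×8 = 1152, so the missing entry is 13824 ÷ 1152 = 12.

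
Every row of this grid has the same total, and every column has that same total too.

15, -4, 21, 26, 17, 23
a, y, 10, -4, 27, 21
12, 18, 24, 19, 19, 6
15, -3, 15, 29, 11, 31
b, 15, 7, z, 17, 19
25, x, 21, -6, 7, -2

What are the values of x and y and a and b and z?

x = 53, y = 19, a = 25, b = 6, z = 34

Rows 1 and 3 both sum to 98, so that's the common total.
The known cells in column 4 total 64, leaving 98 − 64 = 34 for the blank.
The known cells in row 5 total 92, leaving 98 − 92 = 6 for the blank.
The known cells in row 6 total 45, leaving 98 − 45 = 53 for the blank.
The known cells in column 2 total 79, leaving 98 − 79 = 19 for the blank.
The known cells in row 2 total 73, leaving 98 − 73 = 25 for the blank.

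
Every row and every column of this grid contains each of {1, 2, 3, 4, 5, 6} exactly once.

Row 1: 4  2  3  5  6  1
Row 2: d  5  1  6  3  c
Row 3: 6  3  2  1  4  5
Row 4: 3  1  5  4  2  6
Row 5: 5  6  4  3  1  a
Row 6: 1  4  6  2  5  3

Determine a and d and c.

a = 2, d = 2, c = 4

Cell (2,1): column 1 already has {1, 3, 4, 5, 6} → 2.
For row 5, column 6: row 5 already has {1, 3, 4, 5, 6}; that leaves 2.
Cell (2,6): row 2 already has {1, 2, 3, 5, 6} → 4.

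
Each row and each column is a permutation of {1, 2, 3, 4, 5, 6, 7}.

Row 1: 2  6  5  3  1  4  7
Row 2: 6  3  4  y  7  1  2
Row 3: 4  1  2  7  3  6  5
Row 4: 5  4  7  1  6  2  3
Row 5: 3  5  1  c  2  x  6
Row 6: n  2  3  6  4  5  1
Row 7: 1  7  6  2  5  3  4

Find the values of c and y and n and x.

c = 4, y = 5, n = 7, x = 7

Cell (2,4): row 2 already has {1, 2, 3, 4, 6, 7} → 5.
Cell (5,6): column 6 already has {1, 2, 3, 4, 5, 6} → 7.
For row 6, column 1: row 6 already has {1, 2, 3, 4, 5, 6}; that leaves 7.
For row 5, column 4: row 5 already has {1, 2, 3, 5, 6, 7}; that leaves 4.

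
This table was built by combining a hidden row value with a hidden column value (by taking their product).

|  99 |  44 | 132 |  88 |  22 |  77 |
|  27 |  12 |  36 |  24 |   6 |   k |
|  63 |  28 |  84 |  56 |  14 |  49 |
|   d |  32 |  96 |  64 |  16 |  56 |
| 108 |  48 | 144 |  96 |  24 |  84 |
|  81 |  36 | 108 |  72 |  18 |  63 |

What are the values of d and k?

Each row is a constant multiple of every other row — this is a multiplication table with the headers hidden.
Row 4 is 16/22 = 8/11 times row 1, so its entry in column 1 is 99 × 8/11 = 72.
Row 2 is 6/22 = 3/11 times row 1, so its entry in column 6 is 77 × 3/11 = 21.

d = 72, k = 21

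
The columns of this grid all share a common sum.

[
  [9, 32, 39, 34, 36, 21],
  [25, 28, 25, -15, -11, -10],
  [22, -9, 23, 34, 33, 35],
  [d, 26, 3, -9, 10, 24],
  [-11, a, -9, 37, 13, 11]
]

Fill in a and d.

Column 5 sums to 81 and so does column 6; that's the common total.
In column 2 the known cells total 77, leaving 81 − 77 = 4.
In column 1 the known cells total 45, leaving 81 − 45 = 36.

a = 4, d = 36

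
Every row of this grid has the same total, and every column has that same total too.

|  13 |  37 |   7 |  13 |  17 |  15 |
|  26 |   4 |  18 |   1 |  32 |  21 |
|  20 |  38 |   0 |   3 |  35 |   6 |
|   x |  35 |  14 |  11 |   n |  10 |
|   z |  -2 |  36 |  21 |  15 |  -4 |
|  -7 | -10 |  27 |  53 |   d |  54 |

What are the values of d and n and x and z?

d = -15, n = 18, x = 14, z = 36

Rows 1 and 2 both sum to 102, so that's the common total.
The known cells in row 6 total 117, leaving 102 − 117 = -15 for the blank.
The known cells in row 5 total 66, leaving 102 − 66 = 36 for the blank.
The known cells in column 5 total 84, leaving 102 − 84 = 18 for the blank.
The known cells in row 4 total 88, leaving 102 − 88 = 14 for the blank.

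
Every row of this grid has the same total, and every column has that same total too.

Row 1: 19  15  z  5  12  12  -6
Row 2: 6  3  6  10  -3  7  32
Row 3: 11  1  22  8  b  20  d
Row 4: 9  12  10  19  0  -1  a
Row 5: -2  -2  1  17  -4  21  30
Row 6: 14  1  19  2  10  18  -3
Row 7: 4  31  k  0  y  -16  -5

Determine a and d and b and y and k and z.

Rows 2 and 5 both sum to 61, so that's the common total.
Row 1 has 19 + 15 + 5 + 12 + 12 − 6 = 57; the blank must be 61 − 57 = 4.
Column 3 has 4 + 6 + 22 + 10 + 1 + 19 = 62; the blank must be 61 − 62 = -1.
Row 7 has 4 + 31 − 1 + 0 − 16 − 5 = 13; the blank must be 61 − 13 = 48.
Column 5 has 12 − 3 + 0 − 4 + 10 + 48 = 63; the blank must be 61 − 63 = -2.
Row 3 has 11 + 1 + 22 + 8 − 2 + 20 = 60; the blank must be 61 − 60 = 1.
Row 4 has 9 + 12 + 10 + 19 + 0 − 1 = 49; the blank must be 61 − 49 = 12.

a = 12, d = 1, b = -2, y = 48, k = -1, z = 4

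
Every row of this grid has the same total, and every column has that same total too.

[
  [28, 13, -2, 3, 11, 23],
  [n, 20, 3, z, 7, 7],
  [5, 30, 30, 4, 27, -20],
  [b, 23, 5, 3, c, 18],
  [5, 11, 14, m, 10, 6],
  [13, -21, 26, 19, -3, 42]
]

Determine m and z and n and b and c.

m = 30, z = 17, n = 22, b = 3, c = 24

Rows 1 and 3 both sum to 76, so that's the common total.
The known cells in column 5 total 52, leaving 76 − 52 = 24 for the blank.
The known cells in row 5 total 46, leaving 76 − 46 = 30 for the blank.
The known cells in row 4 total 73, leaving 76 − 73 = 3 for the blank.
The known cells in column 1 total 54, leaving 76 − 54 = 22 for the blank.
The known cells in row 2 total 59, leaving 76 − 59 = 17 for the blank.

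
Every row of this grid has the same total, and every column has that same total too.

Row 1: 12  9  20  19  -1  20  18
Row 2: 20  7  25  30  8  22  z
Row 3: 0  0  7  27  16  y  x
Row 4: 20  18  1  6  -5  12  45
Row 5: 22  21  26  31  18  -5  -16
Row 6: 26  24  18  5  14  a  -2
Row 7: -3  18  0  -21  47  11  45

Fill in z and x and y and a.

z = -15, x = 22, y = 25, a = 12

Rows 1 and 4 both sum to 97, so that's the common total.
Row 2 has 20 + 7 + 25 + 30 + 8 + 22 = 112; the blank must be 97 − 112 = -15.
Column 7 has 18 − 15 + 45 − 16 − 2 + 45 = 75; the blank must be 97 − 75 = 22.
Row 3 has 0 + 0 + 7 + 27 + 16 + 22 = 72; the blank must be 97 − 72 = 25.
Row 6 has 26 + 24 + 18 + 5 + 14 − 2 = 85; the blank must be 97 − 85 = 12.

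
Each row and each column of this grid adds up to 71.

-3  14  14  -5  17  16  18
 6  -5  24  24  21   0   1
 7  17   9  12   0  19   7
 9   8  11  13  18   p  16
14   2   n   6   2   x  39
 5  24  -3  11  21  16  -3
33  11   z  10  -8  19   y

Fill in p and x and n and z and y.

p = -4, x = 5, n = 3, z = 13, y = -7

Column 7 has 18 + 1 + 7 + 16 + 39 − 3 = 78; the blank must be 71 − 78 = -7.
Row 7 has 33 + 11 + 10 − 8 + 19 − 7 = 58; the blank must be 71 − 58 = 13.
Column 3 has 14 + 24 + 9 + 11 − 3 + 13 = 68; the blank must be 71 − 68 = 3.
Row 5 has 14 + 2 + 3 + 6 + 2 + 39 = 66; the blank must be 71 − 66 = 5.
Row 4 has 9 + 8 + 11 + 13 + 18 + 16 = 75; the blank must be 71 − 75 = -4.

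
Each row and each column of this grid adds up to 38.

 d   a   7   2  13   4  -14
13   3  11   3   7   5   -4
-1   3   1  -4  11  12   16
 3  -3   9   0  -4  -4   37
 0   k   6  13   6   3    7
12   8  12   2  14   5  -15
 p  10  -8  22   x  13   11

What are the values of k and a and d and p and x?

k = 3, a = 14, d = 12, p = -1, x = -9

Column 5: 13 + 7 + 11 − 4 + 6 + 14 = 47, so its missing entry is 38 − 47 = -9.
Row 7: 10 − 8 + 22 − 9 + 13 + 11 = 39, so its missing entry is 38 − 39 = -1.
Column 1: 13 − 1 + 3 + 0 + 12 − 1 = 26, so its missing entry is 38 − 26 = 12.
Row 1: 12 + 7 + 2 + 13 + 4 − 14 = 24, so its missing entry is 38 − 24 = 14.
Row 5: 0 + 6 + 13 + 6 + 3 + 7 = 35, so its missing entry is 38 − 35 = 3.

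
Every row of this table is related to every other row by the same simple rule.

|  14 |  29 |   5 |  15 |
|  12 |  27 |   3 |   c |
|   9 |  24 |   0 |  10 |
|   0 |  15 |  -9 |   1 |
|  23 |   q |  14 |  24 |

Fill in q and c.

q = 38, c = 13

The difference between any two rows is the same in every column — this is an addition table with the headers hidden.
Row 5 minus row 1 is 14 − 5 = 9, so its entry in column 2 is 29 + 9 = 38.
Row 2 minus row 1 is 3 − 5 = -2, so its entry in column 4 is 15 + (-2) = 13.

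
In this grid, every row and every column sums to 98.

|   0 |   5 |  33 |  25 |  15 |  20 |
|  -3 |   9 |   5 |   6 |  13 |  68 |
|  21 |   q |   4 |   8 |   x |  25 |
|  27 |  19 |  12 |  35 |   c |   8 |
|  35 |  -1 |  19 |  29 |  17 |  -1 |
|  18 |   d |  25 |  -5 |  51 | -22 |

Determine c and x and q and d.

c = -3, x = 5, q = 35, d = 31

Row 6: 18 + 25 − 5 + 51 − 22 = 67, so its missing entry is 98 − 67 = 31.
Column 2: 5 + 9 + 19 − 1 + 31 = 63, so its missing entry is 98 − 63 = 35.
Row 3: 21 + 35 + 4 + 8 + 25 = 93, so its missing entry is 98 − 93 = 5.
Row 4: 27 + 19 + 12 + 35 + 8 = 101, so its missing entry is 98 − 101 = -3.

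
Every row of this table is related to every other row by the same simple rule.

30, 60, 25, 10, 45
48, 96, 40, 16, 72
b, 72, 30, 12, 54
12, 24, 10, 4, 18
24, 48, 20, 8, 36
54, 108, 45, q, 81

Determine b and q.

Each row is a constant multiple of every other row — this is a multiplication table with the headers hidden.
Row 3 is 72/60 = 6/5 times row 1, so its entry in column 1 is 30 × 6/5 = 36.
Row 6 is 108/60 = 9/5 times row 1, so its entry in column 4 is 10 × 9/5 = 18.

b = 36, q = 18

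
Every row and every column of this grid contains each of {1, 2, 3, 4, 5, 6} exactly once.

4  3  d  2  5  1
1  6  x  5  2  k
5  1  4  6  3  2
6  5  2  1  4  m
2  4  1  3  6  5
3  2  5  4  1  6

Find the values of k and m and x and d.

k = 4, m = 3, x = 3, d = 6

For row 1, column 3: row 1 already has {1, 2, 3, 4, 5}; that leaves 6.
At (row 2, col 3): column 3 already has {1, 2, 4, 5, 6}, so the value is 3.
Cell (4,6): row 4 already has {1, 2, 4, 5, 6} → 3.
At (row 2, col 6): row 2 already has {1, 2, 3, 5, 6}, so the value is 4.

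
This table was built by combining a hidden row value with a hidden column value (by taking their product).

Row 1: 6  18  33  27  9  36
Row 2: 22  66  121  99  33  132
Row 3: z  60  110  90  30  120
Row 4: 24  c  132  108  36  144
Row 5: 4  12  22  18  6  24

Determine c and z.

c = 72, z = 20

Each row is a constant multiple of every other row — this is a multiplication table with the headers hidden.
Row 4 is 108/27 = 4/1 times row 1, so its entry in column 2 is 18 × 4/1 = 72.
Row 3 is 90/27 = 10/3 times row 1, so its entry in column 1 is 6 × 10/3 = 20.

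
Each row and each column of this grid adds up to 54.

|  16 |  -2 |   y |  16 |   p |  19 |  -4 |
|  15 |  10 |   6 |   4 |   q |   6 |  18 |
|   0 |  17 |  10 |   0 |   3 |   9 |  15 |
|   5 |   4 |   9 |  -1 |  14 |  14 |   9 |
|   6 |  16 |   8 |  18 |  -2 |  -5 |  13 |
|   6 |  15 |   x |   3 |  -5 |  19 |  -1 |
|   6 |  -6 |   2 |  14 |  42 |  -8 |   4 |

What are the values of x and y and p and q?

x = 17, y = 2, p = 7, q = -5

Row 2 has 15 + 10 + 6 + 4 + 6 + 18 = 59; the blank must be 54 − 59 = -5.
Column 5 has -5 + 3 + 14 − 2 − 5 + 42 = 47; the blank must be 54 − 47 = 7.
Row 1 has 16 − 2 + 16 + 7 + 19 − 4 = 52; the blank must be 54 − 52 = 2.
Row 6 has 6 + 15 + 3 − 5 + 19 − 1 = 37; the blank must be 54 − 37 = 17.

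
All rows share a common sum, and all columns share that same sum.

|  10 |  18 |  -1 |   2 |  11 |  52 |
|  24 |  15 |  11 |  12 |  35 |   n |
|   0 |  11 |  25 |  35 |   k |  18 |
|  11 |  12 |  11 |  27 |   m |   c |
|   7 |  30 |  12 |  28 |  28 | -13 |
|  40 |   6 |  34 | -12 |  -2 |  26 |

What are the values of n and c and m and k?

n = -5, c = 14, m = 17, k = 3

Rows 1 and 5 both sum to 92, so that's the common total.
The known cells in row 3 total 89, leaving 92 − 89 = 3 for the blank.
The known cells in column 5 total 75, leaving 92 − 75 = 17 for the blank.
The known cells in row 4 total 78, leaving 92 − 78 = 14 for the blank.
The known cells in row 2 total 97, leaving 92 − 97 = -5 for the blank.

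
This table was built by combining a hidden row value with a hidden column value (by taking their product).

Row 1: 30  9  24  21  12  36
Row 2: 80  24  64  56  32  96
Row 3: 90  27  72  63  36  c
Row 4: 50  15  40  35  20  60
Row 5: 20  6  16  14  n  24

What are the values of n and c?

Each row is a constant multiple of every other row — this is a multiplication table with the headers hidden.
Row 5 is 20/30 = 2/3 times row 1, so its entry in column 5 is 12 × 2/3 = 8.
Row 3 is 90/30 = 3/1 times row 1, so its entry in column 6 is 36 × 3/1 = 108.

n = 8, c = 108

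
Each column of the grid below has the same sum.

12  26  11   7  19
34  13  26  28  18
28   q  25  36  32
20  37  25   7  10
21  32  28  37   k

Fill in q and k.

Columns 1 and 4 both add up to 115, so every column sums to 115.
Column 2: 26 + 13 + 37 + 32 = 108, so the missing entry is 115 − 108 = 7.
Column 5: 19 + 18 + 32 + 10 = 79, so the missing entry is 115 − 79 = 36.

q = 7, k = 36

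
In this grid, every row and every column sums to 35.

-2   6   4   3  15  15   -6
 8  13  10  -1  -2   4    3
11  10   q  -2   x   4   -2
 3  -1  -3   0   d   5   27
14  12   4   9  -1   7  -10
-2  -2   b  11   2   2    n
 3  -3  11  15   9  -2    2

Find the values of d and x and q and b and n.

Row 4: 3 − 1 − 3 + 0 + 5 + 27 = 31, so its missing entry is 35 − 31 = 4.
Column 5: 15 − 2 + 4 − 1 + 2 + 9 = 27, so its missing entry is 35 − 27 = 8.
Column 7: -6 + 3 − 2 + 27 − 10 + 2 = 14, so its missing entry is 35 − 14 = 21.
Row 3: 11 + 10 − 2 + 8 + 4 − 2 = 29, so its missing entry is 35 − 29 = 6.
Row 6: -2 − 2 + 11 + 2 + 2 + 21 = 32, so its missing entry is 35 − 32 = 3.

d = 4, x = 8, q = 6, b = 3, n = 21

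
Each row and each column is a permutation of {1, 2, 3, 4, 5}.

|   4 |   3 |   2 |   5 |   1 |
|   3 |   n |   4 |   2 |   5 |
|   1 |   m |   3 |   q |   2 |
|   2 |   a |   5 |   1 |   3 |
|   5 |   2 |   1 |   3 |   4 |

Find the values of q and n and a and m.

q = 4, n = 1, a = 4, m = 5

For row 4, column 2: row 4 already has {1, 2, 3, 5}; that leaves 4.
For row 2, column 2: row 2 already has {2, 3, 4, 5}; that leaves 1.
For row 3, column 4: column 4 already has {1, 2, 3, 5}; that leaves 4.
Cell (3,2): row 3 already has {1, 2, 3, 4} → 5.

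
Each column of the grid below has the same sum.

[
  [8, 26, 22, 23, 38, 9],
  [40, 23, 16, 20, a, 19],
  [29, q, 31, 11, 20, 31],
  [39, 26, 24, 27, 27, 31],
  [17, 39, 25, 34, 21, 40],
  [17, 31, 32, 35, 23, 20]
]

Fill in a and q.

Column 3 sums to 150 and so does column 6; that's the common total.
In column 5 the known cells total 129, leaving 150 − 129 = 21.
In column 2 the known cells total 145, leaving 150 − 145 = 5.

a = 21, q = 5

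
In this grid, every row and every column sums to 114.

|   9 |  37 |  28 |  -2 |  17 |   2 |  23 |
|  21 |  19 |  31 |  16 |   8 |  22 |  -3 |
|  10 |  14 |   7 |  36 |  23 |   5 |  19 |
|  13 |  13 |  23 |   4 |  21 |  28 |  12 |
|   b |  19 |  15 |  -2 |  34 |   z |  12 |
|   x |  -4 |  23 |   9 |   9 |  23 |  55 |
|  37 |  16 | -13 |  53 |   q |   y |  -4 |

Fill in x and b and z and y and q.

Column 5: 17 + 8 + 23 + 21 + 34 + 9 = 112, so its missing entry is 114 − 112 = 2.
Row 7: 37 + 16 − 13 + 53 + 2 − 4 = 91, so its missing entry is 114 − 91 = 23.
Column 6: 2 + 22 + 5 + 28 + 23 + 23 = 103, so its missing entry is 114 − 103 = 11.
Row 5: 19 + 15 − 2 + 34 + 11 + 12 = 89, so its missing entry is 114 − 89 = 25.
Row 6: -4 + 23 + 9 + 9 + 23 + 55 = 115, so its missing entry is 114 − 115 = -1.

x = -1, b = 25, z = 11, y = 23, q = 2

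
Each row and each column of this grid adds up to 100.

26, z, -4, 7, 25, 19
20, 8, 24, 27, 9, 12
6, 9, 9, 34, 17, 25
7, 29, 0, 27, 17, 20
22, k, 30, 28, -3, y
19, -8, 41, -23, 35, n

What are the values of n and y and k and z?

Row 1: 26 − 4 + 7 + 25 + 19 = 73, so its missing entry is 100 − 73 = 27.
Row 6: 19 − 8 + 41 − 23 + 35 = 64, so its missing entry is 100 − 64 = 36.
Column 6: 19 + 12 + 25 + 20 + 36 = 112, so its missing entry is 100 − 112 = -12.
Row 5: 22 + 30 + 28 − 3 − 12 = 65, so its missing entry is 100 − 65 = 35.

n = 36, y = -12, k = 35, z = 27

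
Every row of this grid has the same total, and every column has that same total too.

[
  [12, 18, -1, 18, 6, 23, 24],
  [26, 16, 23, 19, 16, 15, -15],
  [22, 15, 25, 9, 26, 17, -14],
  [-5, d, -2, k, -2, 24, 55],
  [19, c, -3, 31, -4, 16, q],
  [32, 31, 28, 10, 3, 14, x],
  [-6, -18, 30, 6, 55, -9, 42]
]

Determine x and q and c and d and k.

Rows 1 and 2 both sum to 100, so that's the common total.
The known cells in column 4 total 93, leaving 100 − 93 = 7 for the blank.
The known cells in row 4 total 77, leaving 100 − 77 = 23 for the blank.
The known cells in row 6 total 118, leaving 100 − 118 = -18 for the blank.
The known cells in column 7 total 74, leaving 100 − 74 = 26 for the blank.
The known cells in row 5 total 85, leaving 100 − 85 = 15 for the blank.

x = -18, q = 26, c = 15, d = 23, k = 7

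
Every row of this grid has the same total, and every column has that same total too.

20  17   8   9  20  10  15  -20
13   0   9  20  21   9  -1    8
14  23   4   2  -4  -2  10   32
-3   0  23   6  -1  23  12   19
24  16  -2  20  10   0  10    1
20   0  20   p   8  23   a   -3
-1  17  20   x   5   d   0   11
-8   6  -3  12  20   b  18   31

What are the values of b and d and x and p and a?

Rows 1 and 2 both sum to 79, so that's the common total.
Column 7: 15 − 1 + 10 + 12 + 10 + 0 + 18 = 64, so its missing entry is 79 − 64 = 15.
Row 6: 20 + 0 + 20 + 8 + 23 + 15 − 3 = 83, so its missing entry is 79 − 83 = -4.
Row 8: -8 + 6 − 3 + 12 + 20 + 18 + 31 = 76, so its missing entry is 79 − 76 = 3.
Column 6: 10 + 9 − 2 + 23 + 0 + 23 + 3 = 66, so its missing entry is 79 − 66 = 13.
Row 7: -1 + 17 + 20 + 5 + 13 + 0 + 11 = 65, so its missing entry is 79 − 65 = 14.

b = 3, d = 13, x = 14, p = -4, a = 15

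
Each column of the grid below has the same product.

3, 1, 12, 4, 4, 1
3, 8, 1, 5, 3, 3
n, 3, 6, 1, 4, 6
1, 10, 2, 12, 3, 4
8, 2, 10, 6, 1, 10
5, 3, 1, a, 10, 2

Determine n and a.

n = 4, a = 1

Columns 2 and 6 each multiply to 1440, so every column has product 1440.
Column 1: 3×3×1×8×5 = 360, so the missing entry is 1440 ÷ 360 = 4.
Column 4: 4×5×1×12×6 = 1440, so the missing entry is 1440 ÷ 1440 = 1.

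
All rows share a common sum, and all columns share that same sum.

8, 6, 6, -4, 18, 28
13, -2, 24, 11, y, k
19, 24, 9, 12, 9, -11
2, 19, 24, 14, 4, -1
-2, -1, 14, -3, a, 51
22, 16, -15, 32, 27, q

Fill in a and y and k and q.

Rows 1 and 3 both sum to 62, so that's the common total.
The known cells in row 5 total 59, leaving 62 − 59 = 3 for the blank.
The known cells in row 6 total 82, leaving 62 − 82 = -20 for the blank.
The known cells in column 5 total 61, leaving 62 − 61 = 1 for the blank.
The known cells in row 2 total 47, leaving 62 − 47 = 15 for the blank.

a = 3, y = 1, k = 15, q = -20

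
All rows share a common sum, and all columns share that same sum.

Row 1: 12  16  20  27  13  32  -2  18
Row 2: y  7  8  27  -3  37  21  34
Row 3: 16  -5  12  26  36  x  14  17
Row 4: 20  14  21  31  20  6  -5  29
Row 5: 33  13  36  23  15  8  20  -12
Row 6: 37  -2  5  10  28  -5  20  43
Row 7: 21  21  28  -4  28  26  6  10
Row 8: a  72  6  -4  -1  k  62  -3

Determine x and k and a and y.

Rows 1 and 4 both sum to 136, so that's the common total.
The known cells in row 2 total 131, leaving 136 − 131 = 5 for the blank.
The known cells in row 3 total 116, leaving 136 − 116 = 20 for the blank.
The known cells in column 6 total 124, leaving 136 − 124 = 12 for the blank.
The known cells in row 8 total 144, leaving 136 − 144 = -8 for the blank.

x = 20, k = 12, a = -8, y = 5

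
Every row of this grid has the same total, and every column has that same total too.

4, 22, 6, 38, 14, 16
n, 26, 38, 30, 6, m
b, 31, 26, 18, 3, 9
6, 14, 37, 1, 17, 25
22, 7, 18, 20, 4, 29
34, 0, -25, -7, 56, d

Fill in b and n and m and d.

Rows 1 and 4 both sum to 100, so that's the common total.
The known cells in row 6 total 58, leaving 100 − 58 = 42 for the blank.
The known cells in row 3 total 87, leaving 100 − 87 = 13 for the blank.
The known cells in column 1 total 79, leaving 100 − 79 = 21 for the blank.
The known cells in row 2 total 121, leaving 100 − 121 = -21 for the blank.

b = 13, n = 21, m = -21, d = 42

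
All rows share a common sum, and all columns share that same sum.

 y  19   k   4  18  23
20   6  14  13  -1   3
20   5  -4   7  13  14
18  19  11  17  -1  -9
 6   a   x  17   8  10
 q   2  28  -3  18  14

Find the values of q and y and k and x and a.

Rows 2 and 3 both sum to 55, so that's the common total.
The known cells in row 6 total 59, leaving 55 − 59 = -4 for the blank.
The known cells in column 1 total 60, leaving 55 − 60 = -5 for the blank.
The known cells in row 1 total 59, leaving 55 − 59 = -4 for the blank.
The known cells in column 3 total 45, leaving 55 − 45 = 10 for the blank.
The known cells in row 5 total 51, leaving 55 − 51 = 4 for the blank.

q = -4, y = -5, k = -4, x = 10, a = 4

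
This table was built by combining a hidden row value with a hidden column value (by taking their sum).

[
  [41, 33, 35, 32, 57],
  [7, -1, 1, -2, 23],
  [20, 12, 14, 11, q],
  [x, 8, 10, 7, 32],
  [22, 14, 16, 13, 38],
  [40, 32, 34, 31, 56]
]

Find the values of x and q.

x = 16, q = 36

The difference between any two rows is the same in every column — this is an addition table with the headers hidden.
Row 4 minus row 1 is 10 − 35 = -25, so its entry in column 1 is 41 + (-25) = 16.
Row 3 minus row 1 is 14 − 35 = -21, so its entry in column 5 is 57 + (-21) = 36.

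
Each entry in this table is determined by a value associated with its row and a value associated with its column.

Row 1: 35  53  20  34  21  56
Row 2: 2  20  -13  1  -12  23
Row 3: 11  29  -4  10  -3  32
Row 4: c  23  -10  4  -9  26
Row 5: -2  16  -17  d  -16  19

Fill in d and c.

d = -3, c = 5

The difference between any two rows is the same in every column — this is an addition table with the headers hidden.
Row 5 minus row 1 is 16 − 53 = -37, so its entry in column 4 is 34 + (-37) = -3.
Row 4 minus row 1 is 23 − 53 = -30, so its entry in column 1 is 35 + (-30) = 5.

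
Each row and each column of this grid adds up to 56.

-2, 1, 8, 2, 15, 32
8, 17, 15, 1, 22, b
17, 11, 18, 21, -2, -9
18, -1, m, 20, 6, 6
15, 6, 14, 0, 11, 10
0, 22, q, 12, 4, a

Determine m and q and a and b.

The known cells in row 4 total 49, leaving 56 − 49 = 7 for the blank.
The known cells in row 2 total 63, leaving 56 − 63 = -7 for the blank.
The known cells in column 6 total 32, leaving 56 − 32 = 24 for the blank.
The known cells in row 6 total 62, leaving 56 − 62 = -6 for the blank.

m = 7, q = -6, a = 24, b = -7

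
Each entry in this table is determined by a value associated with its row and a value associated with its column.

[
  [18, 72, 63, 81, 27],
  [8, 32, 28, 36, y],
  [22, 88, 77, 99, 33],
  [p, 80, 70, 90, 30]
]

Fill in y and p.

Each row is a constant multiple of every other row — this is a multiplication table with the headers hidden.
Row 2 is 32/72 = 4/9 times row 1, so its entry in column 5 is 27 × 4/9 = 12.
Row 4 is 80/72 = 10/9 times row 1, so its entry in column 1 is 18 × 10/9 = 20.

y = 12, p = 20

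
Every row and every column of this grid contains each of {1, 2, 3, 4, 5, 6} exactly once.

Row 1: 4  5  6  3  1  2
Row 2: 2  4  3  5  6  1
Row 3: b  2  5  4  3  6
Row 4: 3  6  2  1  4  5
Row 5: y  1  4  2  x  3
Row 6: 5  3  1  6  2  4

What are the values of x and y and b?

x = 5, y = 6, b = 1

At (row 5, col 5): column 5 already has {1, 2, 3, 4, 6}, so the value is 5.
At (row 5, col 1): row 5 already has {1, 2, 3, 4, 5}, so the value is 6.
Cell (3,1): row 3 already has {2, 3, 4, 5, 6} → 1.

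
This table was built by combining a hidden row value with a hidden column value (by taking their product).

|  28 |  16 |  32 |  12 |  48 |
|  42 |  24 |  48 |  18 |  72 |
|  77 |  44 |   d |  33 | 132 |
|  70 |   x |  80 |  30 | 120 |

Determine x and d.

Each row is a constant multiple of every other row — this is a multiplication table with the headers hidden.
Row 4 is 30/12 = 5/2 times row 1, so its entry in column 2 is 16 × 5/2 = 40.
Row 3 is 33/12 = 11/4 times row 1, so its entry in column 3 is 32 × 11/4 = 88.

x = 40, d = 88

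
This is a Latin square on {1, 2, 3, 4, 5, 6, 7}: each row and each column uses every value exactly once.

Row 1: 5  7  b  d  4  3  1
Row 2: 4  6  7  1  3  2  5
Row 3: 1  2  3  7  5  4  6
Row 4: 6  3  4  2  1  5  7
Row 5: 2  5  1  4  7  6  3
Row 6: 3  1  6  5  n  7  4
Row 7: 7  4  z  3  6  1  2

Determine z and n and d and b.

z = 5, n = 2, d = 6, b = 2

Cell (7,3): row 7 already has {1, 2, 3, 4, 6, 7} → 5.
For row 1, column 3: column 3 already has {1, 3, 4, 5, 6, 7}; that leaves 2.
Cell (6,5): row 6 already has {1, 3, 4, 5, 6, 7} → 2.
Cell (1,4): row 1 already has {1, 2, 3, 4, 5, 7} → 6.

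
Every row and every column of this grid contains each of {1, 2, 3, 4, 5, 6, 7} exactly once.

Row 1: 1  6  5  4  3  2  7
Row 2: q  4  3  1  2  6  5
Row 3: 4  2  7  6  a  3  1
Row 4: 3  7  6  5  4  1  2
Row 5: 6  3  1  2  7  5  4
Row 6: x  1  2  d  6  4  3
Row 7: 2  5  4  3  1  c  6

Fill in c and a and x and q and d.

Cell (3,5): row 3 already has {1, 2, 3, 4, 6, 7} → 5.
For row 7, column 6: row 7 already has {1, 2, 3, 4, 5, 6}; that leaves 7.
For row 2, column 1: row 2 already has {1, 2, 3, 4, 5, 6}; that leaves 7.
Cell (6,1): column 1 already has {1, 2, 3, 4, 6, 7} → 5.
Cell (6,4): row 6 already has {1, 2, 3, 4, 5, 6} → 7.

c = 7, a = 5, x = 5, q = 7, d = 7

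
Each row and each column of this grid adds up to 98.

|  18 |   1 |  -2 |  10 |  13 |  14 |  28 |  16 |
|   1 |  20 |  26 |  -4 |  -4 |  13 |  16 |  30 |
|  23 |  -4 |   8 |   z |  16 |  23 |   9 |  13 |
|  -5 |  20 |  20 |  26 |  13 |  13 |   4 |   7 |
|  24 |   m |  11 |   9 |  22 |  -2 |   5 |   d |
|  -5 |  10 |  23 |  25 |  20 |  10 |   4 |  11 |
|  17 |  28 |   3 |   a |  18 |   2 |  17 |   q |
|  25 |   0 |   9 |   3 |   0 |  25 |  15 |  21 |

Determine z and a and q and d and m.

Row 3: 23 − 4 + 8 + 16 + 23 + 9 + 13 = 88, so its missing entry is 98 − 88 = 10.
Column 4: 10 − 4 + 10 + 26 + 9 + 25 + 3 = 79, so its missing entry is 98 − 79 = 19.
Row 7: 17 + 28 + 3 + 19 + 18 + 2 + 17 = 104, so its missing entry is 98 − 104 = -6.
Column 2: 1 + 20 − 4 + 20 + 10 + 28 + 0 = 75, so its missing entry is 98 − 75 = 23.
Row 5: 24 + 23 + 11 + 9 + 22 − 2 + 5 = 92, so its missing entry is 98 − 92 = 6.

z = 10, a = 19, q = -6, d = 6, m = 23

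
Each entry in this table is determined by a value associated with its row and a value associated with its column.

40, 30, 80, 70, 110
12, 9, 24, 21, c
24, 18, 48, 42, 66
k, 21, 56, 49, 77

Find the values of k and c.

Each row is a constant multiple of every other row — this is a multiplication table with the headers hidden.
Row 4 is 49/70 = 7/10 times row 1, so its entry in column 1 is 40 × 7/10 = 28.
Row 2 is 21/70 = 3/10 times row 1, so its entry in column 5 is 110 × 3/10 = 33.

k = 28, c = 33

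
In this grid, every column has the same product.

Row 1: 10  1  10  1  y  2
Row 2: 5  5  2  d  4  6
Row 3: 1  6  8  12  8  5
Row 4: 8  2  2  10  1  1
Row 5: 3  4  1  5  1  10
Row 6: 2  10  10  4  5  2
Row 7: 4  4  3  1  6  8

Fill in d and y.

Columns 2 and 3 each multiply to 9600, so every column has product 9600.
Column 4: 1×12×10×5×4×1 = 2400, so the missing entry is 9600 ÷ 2400 = 4.
Column 5: 4×8×1×1×5×6 = 960, so the missing entry is 9600 ÷ 960 = 10.

d = 4, y = 10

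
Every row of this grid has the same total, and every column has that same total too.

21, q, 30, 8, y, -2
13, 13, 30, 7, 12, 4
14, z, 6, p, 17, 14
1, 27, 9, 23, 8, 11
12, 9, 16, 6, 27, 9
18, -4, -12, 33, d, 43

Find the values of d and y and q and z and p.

d = 1, y = 14, q = 8, z = 26, p = 2

Rows 2 and 4 both sum to 79, so that's the common total.
Row 6: 18 − 4 − 12 + 33 + 43 = 78, so its missing entry is 79 − 78 = 1.
Column 5: 12 + 17 + 8 + 27 + 1 = 65, so its missing entry is 79 − 65 = 14.
Row 1: 21 + 30 + 8 + 14 − 2 = 71, so its missing entry is 79 − 71 = 8.
Column 2: 8 + 13 + 27 + 9 − 4 = 53, so its missing entry is 79 − 53 = 26.
Row 3: 14 + 26 + 6 + 17 + 14 = 77, so its missing entry is 79 − 77 = 2.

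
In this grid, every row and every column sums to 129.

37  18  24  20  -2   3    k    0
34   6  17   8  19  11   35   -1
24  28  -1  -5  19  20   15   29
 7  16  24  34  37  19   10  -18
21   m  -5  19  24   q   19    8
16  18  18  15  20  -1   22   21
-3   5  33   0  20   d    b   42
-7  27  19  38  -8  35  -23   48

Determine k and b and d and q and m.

Row 1 has 37 + 18 + 24 + 20 − 2 + 3 + 0 = 100; the blank must be 129 − 100 = 29.
Column 7 has 29 + 35 + 15 + 10 + 19 + 22 − 23 = 107; the blank must be 129 − 107 = 22.
Row 7 has -3 + 5 + 33 + 0 + 20 + 22 + 42 = 119; the blank must be 129 − 119 = 10.
Column 6 has 3 + 11 + 20 + 19 − 1 + 10 + 35 = 97; the blank must be 129 − 97 = 32.
Row 5 has 21 − 5 + 19 + 24 + 32 + 19 + 8 = 118; the blank must be 129 − 118 = 11.

k = 29, b = 22, d = 10, q = 32, m = 11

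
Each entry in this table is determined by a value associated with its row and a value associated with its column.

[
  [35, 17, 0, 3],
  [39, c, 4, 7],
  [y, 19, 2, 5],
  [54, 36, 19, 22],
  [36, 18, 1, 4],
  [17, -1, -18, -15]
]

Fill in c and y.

The difference between any two rows is the same in every column — this is an addition table with the headers hidden.
Row 2 minus row 1 is 4 − 0 = 4, so its entry in column 2 is 17 + 4 = 21.
Row 3 minus row 1 is 2 − 0 = 2, so its entry in column 1 is 35 + 2 = 37.

c = 21, y = 37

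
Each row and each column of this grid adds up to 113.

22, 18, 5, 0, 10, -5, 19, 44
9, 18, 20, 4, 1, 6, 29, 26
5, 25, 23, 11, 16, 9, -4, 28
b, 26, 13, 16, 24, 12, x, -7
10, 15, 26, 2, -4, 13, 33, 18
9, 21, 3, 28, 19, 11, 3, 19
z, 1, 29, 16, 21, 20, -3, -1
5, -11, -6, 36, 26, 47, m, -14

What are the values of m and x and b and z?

m = 30, x = 6, b = 23, z = 30

Row 8 has 5 − 11 − 6 + 36 + 26 + 47 − 14 = 83; the blank must be 113 − 83 = 30.
Row 7 has 1 + 29 + 16 + 21 + 20 − 3 − 1 = 83; the blank must be 113 − 83 = 30.
Column 1 has 22 + 9 + 5 + 10 + 9 + 30 + 5 = 90; the blank must be 113 − 90 = 23.
Row 4 has 23 + 26 + 13 + 16 + 24 + 12 − 7 = 107; the blank must be 113 − 107 = 6.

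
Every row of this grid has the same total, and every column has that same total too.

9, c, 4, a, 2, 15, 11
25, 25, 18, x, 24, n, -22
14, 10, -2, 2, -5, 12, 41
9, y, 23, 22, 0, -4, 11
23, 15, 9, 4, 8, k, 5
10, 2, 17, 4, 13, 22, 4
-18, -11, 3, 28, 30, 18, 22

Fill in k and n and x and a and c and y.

Rows 3 and 6 both sum to 72, so that's the common total.
Row 4 has 9 + 23 + 22 + 0 − 4 + 11 = 61; the blank must be 72 − 61 = 11.
Column 2 has 25 + 10 + 11 + 15 + 2 − 11 = 52; the blank must be 72 − 52 = 20.
Row 1 has 9 + 20 + 4 + 2 + 15 + 11 = 61; the blank must be 72 − 61 = 11.
Row 5 has 23 + 15 + 9 + 4 + 8 + 5 = 64; the blank must be 72 − 64 = 8.
Column 6 has 15 + 12 − 4 + 8 + 22 + 18 = 71; the blank must be 72 − 71 = 1.
Row 2 has 25 + 25 + 18 + 24 + 1 − 22 = 71; the blank must be 72 − 71 = 1.

k = 8, n = 1, x = 1, a = 11, c = 20, y = 11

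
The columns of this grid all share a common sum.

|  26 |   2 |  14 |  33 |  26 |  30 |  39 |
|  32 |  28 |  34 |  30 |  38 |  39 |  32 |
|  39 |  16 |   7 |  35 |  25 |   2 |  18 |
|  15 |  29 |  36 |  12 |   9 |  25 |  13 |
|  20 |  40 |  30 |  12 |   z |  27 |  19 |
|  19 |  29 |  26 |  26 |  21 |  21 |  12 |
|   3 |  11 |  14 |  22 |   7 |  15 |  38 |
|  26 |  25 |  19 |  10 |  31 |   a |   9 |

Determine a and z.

a = 21, z = 23

Columns 1 and 7 both add up to 180, so every column sums to 180.
Column 6: 30 + 39 + 2 + 25 + 27 + 21 + 15 = 159, so the missing entry is 180 − 159 = 21.
Column 5: 26 + 38 + 25 + 9 + 21 + 7 + 31 = 157, so the missing entry is 180 − 157 = 23.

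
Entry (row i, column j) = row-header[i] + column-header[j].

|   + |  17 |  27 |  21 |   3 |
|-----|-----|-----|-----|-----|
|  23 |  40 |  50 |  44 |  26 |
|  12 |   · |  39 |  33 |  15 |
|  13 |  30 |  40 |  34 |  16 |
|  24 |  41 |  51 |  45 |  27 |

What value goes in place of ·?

29

12 + 17 = 29.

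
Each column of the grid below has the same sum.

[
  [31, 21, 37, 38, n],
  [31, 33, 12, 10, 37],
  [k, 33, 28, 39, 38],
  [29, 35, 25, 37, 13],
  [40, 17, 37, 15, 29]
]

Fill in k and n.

The complete columns each total 139.
Column 1 is missing 139 − 131 = 8 (since 31 + 31 + 29 + 40 = 131).
Column 5 is missing 139 − 117 = 22 (since 37 + 38 + 13 + 29 = 117).

k = 8, n = 22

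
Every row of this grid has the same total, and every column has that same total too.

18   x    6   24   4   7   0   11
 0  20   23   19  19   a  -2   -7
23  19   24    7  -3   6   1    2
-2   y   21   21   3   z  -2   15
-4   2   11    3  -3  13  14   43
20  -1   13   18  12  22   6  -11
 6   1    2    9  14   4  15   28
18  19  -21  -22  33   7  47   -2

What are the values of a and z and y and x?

a = 7, z = 13, y = 10, x = 9

Rows 3 and 5 both sum to 79, so that's the common total.
The known cells in row 1 total 70, leaving 79 − 70 = 9 for the blank.
The known cells in column 2 total 69, leaving 79 − 69 = 10 for the blank.
The known cells in row 4 total 66, leaving 79 − 66 = 13 for the blank.
The known cells in row 2 total 72, leaving 79 − 72 = 7 for the blank.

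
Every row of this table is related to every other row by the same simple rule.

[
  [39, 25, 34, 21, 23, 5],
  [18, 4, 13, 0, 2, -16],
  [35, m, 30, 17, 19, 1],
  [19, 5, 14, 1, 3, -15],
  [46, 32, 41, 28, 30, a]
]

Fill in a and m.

The difference between any two rows is the same in every column — this is an addition table with the headers hidden.
Row 5 minus row 1 is 41 − 34 = 7, so its entry in column 6 is 5 + 7 = 12.
Row 3 minus row 1 is 30 − 34 = -4, so its entry in column 2 is 25 + (-4) = 21.

a = 12, m = 21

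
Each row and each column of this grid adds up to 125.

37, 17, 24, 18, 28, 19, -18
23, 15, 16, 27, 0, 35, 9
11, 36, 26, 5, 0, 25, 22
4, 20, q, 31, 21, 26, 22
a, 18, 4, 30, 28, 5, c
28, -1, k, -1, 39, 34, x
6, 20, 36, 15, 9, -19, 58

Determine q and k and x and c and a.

q = 1, k = 18, x = 8, c = 24, a = 16

Column 1 has 37 + 23 + 11 + 4 + 28 + 6 = 109; the blank must be 125 − 109 = 16.
Row 5 has 16 + 18 + 4 + 30 + 28 + 5 = 101; the blank must be 125 − 101 = 24.
Column 7 has -18 + 9 + 22 + 22 + 24 + 58 = 117; the blank must be 125 − 117 = 8.
Row 4 has 4 + 20 + 31 + 21 + 26 + 22 = 124; the blank must be 125 − 124 = 1.
Row 6 has 28 − 1 − 1 + 39 + 34 + 8 = 107; the blank must be 125 − 107 = 18.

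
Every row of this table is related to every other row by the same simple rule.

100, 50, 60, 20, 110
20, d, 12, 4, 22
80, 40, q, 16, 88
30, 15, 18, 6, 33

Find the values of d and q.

d = 10, q = 48

Each row is a constant multiple of every other row — this is a multiplication table with the headers hidden.
Row 2 is 20/100 = 1/5 times row 1, so its entry in column 2 is 50 × 1/5 = 10.
Row 3 is 80/100 = 4/5 times row 1, so its entry in column 3 is 60 × 4/5 = 48.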